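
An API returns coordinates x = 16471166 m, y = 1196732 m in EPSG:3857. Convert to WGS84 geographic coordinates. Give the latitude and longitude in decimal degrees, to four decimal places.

R = 6378137 m. λ = x/R = 147.96300165°.
φ = 2·arctan(exp(y/R)) − 90° = 2·arctan(1.20639) − 90° = 10.68789764°.

lat 10.6879°, lon 147.9630°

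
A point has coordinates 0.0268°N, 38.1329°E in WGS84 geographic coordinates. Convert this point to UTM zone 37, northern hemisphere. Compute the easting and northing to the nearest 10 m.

E 403510 m, N 2960 m

Zone 37 central meridian λ₀ = 6×37 − 183 = 39°; Δλ = -0.8671°.
Transverse Mercator on WGS84 with k₀ = 0.9996 gives E = 403509.782 m, N = 2962.547 m.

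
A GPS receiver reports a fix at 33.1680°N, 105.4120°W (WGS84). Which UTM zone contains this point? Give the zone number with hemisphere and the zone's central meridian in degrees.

Zone 13N, central meridian -105°

UTM zone = ⌊(λ + 180)/6⌋ + 1; -105.4120° ∈ [-108°, -102°) → zone 13.
Hemisphere: N (φ ≥ 0).
Central meridian λ₀ = 6×13 − 183 = -105°.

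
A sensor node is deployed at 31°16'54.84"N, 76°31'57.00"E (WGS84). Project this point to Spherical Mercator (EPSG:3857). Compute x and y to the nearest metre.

Web Mercator is spherical with R = a = 6378137 m.
x = R·λ = 6378137 × 1.335744110 = 8519558.929 m.
y = R·ln tan(π/4 + φ/2) = 6378137 × 0.575311191 = 3669413.595 m.

x 8519559 m, y 3669414 m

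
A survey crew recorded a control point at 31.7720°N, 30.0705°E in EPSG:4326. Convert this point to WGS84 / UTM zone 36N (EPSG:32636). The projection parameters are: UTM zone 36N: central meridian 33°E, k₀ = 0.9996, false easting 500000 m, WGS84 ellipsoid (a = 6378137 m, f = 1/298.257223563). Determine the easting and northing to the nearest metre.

E 222556 m, N 3518901 m

Zone 36 central meridian λ₀ = 6×36 − 183 = 33°; Δλ = -2.9295°.
Transverse Mercator on WGS84 with k₀ = 0.9996 gives E = 222556.274 m, N = 3518900.708 m.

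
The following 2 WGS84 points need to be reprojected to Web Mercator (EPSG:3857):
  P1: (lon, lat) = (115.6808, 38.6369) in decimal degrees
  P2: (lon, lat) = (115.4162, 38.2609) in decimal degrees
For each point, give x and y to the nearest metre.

Web Mercator: x = R·λ, y = R·ln tan(π/4+φ/2), R = 6378137 m.
P1 (38.6369°, 115.6808°) → (12877527.751, 4669793.268) m.
P2 (38.2609°, 115.4162°) → (12848072.613, 4616348.077) m.

P1: x 12877528 m, y 4669793 m; P2: x 12848073 m, y 4616348 m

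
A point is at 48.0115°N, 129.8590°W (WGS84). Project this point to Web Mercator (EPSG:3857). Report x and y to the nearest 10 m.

Web Mercator is spherical with R = a = 6378137 m.
x = R·λ = 6378137 × -2.266467113 = -14455837.755 m.
y = R·ln tan(π/4 + φ/2) = 6378137 × 0.957766859 = 6108768.238 m.

x -14455840 m, y 6108770 m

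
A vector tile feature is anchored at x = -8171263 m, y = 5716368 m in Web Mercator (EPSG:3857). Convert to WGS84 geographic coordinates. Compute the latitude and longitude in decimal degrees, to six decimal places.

lat 45.599302°, lon -73.403704°

R = 6378137 m. λ = x/R = -73.40370443°.
φ = 2·arctan(exp(y/R)) − 90° = 2·arctan(2.45038) − 90° = 45.59930224°.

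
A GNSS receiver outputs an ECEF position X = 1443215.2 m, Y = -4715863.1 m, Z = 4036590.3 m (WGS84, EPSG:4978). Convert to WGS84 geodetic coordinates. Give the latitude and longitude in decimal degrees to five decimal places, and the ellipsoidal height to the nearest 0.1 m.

λ = atan2(Y, X) = -72.98409969°; p = √(X²+Y²) = 4931757.8 m.
Bowring's method on WGS84 (a = 6378137 m, b = 6356752.314 m) gives φ = 39.48860018°, h = 3559.349 m.

lat 39.48860°, lon -72.98410°, h 3559.3 m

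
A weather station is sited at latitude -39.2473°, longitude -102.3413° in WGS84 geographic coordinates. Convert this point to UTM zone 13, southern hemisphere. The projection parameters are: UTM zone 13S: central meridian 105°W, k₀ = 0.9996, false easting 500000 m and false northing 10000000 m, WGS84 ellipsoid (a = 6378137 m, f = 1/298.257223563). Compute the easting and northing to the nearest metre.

Zone 13 central meridian λ₀ = 6×13 − 183 = -105°; Δλ = +2.6587°.
Transverse Mercator on WGS84 with k₀ = 0.9996 gives E = 729434.539 m, N = 5652410.502 m.

E 729435 m, N 5652411 m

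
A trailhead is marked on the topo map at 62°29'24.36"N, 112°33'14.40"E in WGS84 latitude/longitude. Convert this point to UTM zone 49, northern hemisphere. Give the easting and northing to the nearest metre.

E 580078 m, N 6929743 m

Zone 49 central meridian λ₀ = 6×49 − 183 = 111°; Δλ = +1.5540°.
Transverse Mercator on WGS84 with k₀ = 0.9996 gives E = 580078.185 m, N = 6929742.976 m.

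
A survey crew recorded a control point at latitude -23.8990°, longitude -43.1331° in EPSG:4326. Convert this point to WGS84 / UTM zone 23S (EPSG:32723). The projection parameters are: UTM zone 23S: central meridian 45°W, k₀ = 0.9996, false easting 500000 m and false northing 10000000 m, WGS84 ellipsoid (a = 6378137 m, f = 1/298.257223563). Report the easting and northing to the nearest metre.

Zone 23 central meridian λ₀ = 6×23 − 183 = -45°; Δλ = +1.8669°.
Transverse Mercator on WGS84 with k₀ = 0.9996 gives E = 690055.054 m, N = 7355700.789 m.

E 690055 m, N 7355701 m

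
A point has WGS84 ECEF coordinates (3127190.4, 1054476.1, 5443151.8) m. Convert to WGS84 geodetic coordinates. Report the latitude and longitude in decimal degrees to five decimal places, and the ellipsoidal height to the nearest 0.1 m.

lat 58.94180°, lon 18.63390°, h 2985.5 m

λ = atan2(Y, X) = 18.63390062°; p = √(X²+Y²) = 3300187.8 m.
Bowring's method on WGS84 (a = 6378137 m, b = 6356752.314 m) gives φ = 58.94179974°, h = 2985.501 m.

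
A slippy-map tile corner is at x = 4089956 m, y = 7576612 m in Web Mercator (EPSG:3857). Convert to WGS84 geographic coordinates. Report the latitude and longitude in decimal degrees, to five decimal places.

R = 6378137 m. λ = x/R = 36.74069986°.
φ = 2·arctan(exp(y/R)) − 90° = 2·arctan(3.28020) − 90° = 56.09129792°.

lat 56.09130°, lon 36.74070°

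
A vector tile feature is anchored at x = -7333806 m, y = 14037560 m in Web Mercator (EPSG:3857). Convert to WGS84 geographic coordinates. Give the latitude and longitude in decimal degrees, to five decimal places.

lat 77.36560°, lon -65.88070°

R = 6378137 m. λ = x/R = -65.88070021°.
φ = 2·arctan(exp(y/R)) − 90° = 2·arctan(9.03302) − 90° = 77.36559939°.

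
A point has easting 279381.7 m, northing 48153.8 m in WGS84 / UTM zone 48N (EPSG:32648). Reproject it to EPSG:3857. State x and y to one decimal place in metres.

x 11467877.9 m, y 48469.0 m

Unproject from UTM 48N (λ₀ = 105°) → φ = 0.43539999°, λ = 103.01770038°.
Web Mercator (R = 6378137 m): x = 11467877.949 m, y = 48468.971 m.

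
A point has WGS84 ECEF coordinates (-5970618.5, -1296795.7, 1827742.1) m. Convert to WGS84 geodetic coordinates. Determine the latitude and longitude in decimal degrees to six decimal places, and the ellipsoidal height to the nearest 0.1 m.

λ = atan2(Y, X) = -167.74590045°; p = √(X²+Y²) = 6109825.2 m.
Bowring's method on WGS84 (a = 6378137 m, b = 6356752.314 m) gives φ = 16.76040035°, h = 978.637 m.

lat 16.760400°, lon -167.745900°, h 978.6 m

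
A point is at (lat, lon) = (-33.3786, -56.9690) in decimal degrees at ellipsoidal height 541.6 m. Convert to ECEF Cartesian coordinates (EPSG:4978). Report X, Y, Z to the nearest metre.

WGS84: a = 6378137 m, e² = 0.006694380; N(φ) = a/√(1−e²sin²φ) = 6384608.827 m.
X = (N+h)·cosφ·cosλ = 2906402.568 m; Y = (N+h)·cosφ·sinλ = -4470170.659 m; Z = (N(1−e²)+h)·sinφ = -3489396.328 m.

X 2906403 m, Y -4470171 m, Z -3489396 m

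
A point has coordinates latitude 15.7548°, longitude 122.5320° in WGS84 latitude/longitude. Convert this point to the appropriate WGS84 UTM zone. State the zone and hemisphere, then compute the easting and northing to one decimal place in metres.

Longitude 122.5320° lies in the 6° band [120°, 126°), giving zone 51; latitude is north of the equator, so 51N.
Zone 51 central meridian λ₀ = 6×51 − 183 = 123°; Δλ = -0.4680°.
Transverse Mercator on WGS84 with k₀ = 0.9996 gives E = 449866.857 m, N = 1741868.621 m.

Zone 51N: E 449866.9 m, N 1741868.6 m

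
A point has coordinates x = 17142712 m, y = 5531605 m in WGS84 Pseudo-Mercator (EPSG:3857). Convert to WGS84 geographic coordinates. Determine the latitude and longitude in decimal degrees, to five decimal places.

R = 6378137 m. λ = x/R = 153.99560201°.
φ = 2·arctan(exp(y/R)) − 90° = 2·arctan(2.38042) − 90° = 44.42599945°.

lat 44.42600°, lon 153.99560°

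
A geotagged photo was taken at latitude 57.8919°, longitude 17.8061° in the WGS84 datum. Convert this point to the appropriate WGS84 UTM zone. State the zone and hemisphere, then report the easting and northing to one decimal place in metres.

Zone 33N: E 666337.0 m, N 6420126.5 m

Longitude 17.8061° lies in the 6° band [12°, 18°), giving zone 33; latitude is north of the equator, so 33N.
Zone 33 central meridian λ₀ = 6×33 − 183 = 15°; Δλ = +2.8061°.
Transverse Mercator on WGS84 with k₀ = 0.9996 gives E = 666336.999 m, N = 6420126.456 m.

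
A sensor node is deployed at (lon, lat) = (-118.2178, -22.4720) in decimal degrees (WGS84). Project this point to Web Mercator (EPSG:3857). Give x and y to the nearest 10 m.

Web Mercator is spherical with R = a = 6378137 m.
x = R·λ = 6378137 × -2.063289844 = -13159945.299 m.
y = R·ln tan(π/4 + φ/2) = 6378137 × -0.402670816 = -2568289.631 m.

x -13159950 m, y -2568290 m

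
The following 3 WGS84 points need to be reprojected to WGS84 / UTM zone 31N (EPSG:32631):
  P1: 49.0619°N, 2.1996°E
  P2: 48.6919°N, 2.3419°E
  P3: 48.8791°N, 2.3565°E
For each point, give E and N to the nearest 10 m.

UTM zone 31N: λ₀ = 3°, k₀ = 0.9996.
P1 (49.0619°, 2.1996°) → (441529.572, 5434645.473) m.
P2 (48.6919°, 2.3419°) → (451568.844, 5393415.621) m.
P3 (48.8791°, 2.3565°) → (452819.104, 5414215.640) m.

P1: E 441530 m, N 5434650 m; P2: E 451570 m, N 5393420 m; P3: E 452820 m, N 5414220 m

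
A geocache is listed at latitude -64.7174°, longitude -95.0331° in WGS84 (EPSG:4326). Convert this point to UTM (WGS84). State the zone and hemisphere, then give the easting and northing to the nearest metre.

Zone 15S: E 403127 m, N 2821486 m

Longitude -95.0331° lies in the 6° band [-96°, -90°), giving zone 15; latitude is south of the equator, so 15S.
Zone 15 central meridian λ₀ = 6×15 − 183 = -93°; Δλ = -2.0331°.
Transverse Mercator on WGS84 with k₀ = 0.9996 gives E = 403127.018 m, N = 2821485.701 m.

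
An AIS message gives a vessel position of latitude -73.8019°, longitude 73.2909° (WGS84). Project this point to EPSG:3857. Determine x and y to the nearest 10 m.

x 8158710 m, y -12436020 m

Web Mercator is spherical with R = a = 6378137 m.
x = R·λ = 6378137 × 1.279167517 = 8158705.668 m.
y = R·ln tan(π/4 + φ/2) = 6378137 × -1.949788545 = -12436018.464 m.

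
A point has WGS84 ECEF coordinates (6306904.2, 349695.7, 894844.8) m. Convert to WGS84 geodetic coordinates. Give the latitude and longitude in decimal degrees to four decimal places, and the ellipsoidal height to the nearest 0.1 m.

λ = atan2(Y, X) = 3.17360031°; p = √(X²+Y²) = 6316591.5 m.
Bowring's method on WGS84 (a = 6378137 m, b = 6356752.314 m) gives φ = 8.11679950°, h = 1946.844 m.

lat 8.1168°, lon 3.1736°, h 1946.8 m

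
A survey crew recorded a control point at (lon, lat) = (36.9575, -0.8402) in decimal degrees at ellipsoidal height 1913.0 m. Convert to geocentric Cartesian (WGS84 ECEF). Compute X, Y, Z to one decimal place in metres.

X 5097636.7 m, Y 3835419.7 m, Z -92929.3 m

WGS84: a = 6378137 m, e² = 0.006694380; N(φ) = a/√(1−e²sin²φ) = 6378141.591 m.
X = (N+h)·cosφ·cosλ = 5097636.692 m; Y = (N+h)·cosφ·sinλ = 3835419.680 m; Z = (N(1−e²)+h)·sinφ = -92929.295 m.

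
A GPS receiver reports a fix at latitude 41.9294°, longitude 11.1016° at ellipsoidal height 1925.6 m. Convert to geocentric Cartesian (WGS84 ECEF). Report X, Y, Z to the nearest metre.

WGS84: a = 6378137 m, e² = 0.006694380; N(φ) = a/√(1−e²sin²φ) = 6387690.903 m.
X = (N+h)·cosφ·cosλ = 4664720.945 m; Y = (N+h)·cosφ·sinλ = 915317.143 m; Z = (N(1−e²)+h)·sinφ = 4241059.781 m.

X 4664721 m, Y 915317 m, Z 4241060 m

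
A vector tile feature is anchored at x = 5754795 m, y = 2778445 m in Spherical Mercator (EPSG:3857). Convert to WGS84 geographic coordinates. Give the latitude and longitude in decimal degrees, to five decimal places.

R = 6378137 m. λ = x/R = 51.69620305°.
φ = 2·arctan(exp(y/R)) − 90° = 2·arctan(1.54592) − 90° = 24.20530133°.

lat 24.20530°, lon 51.69620°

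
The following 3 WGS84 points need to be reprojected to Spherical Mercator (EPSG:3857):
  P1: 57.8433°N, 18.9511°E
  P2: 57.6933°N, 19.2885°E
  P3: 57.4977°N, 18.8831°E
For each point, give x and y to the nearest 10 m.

P1: x 2109630 m, y 7934470 m; P2: x 2147190 m, y 7903160 m; P3: x 2102060 m, y 7862530 m

Web Mercator: x = R·λ, y = R·ln tan(π/4+φ/2), R = 6378137 m.
P1 (57.8433°, 18.9511°) → (2109626.802, 7934471.545) m.
P2 (57.6933°, 19.2885°) → (2147185.998, 7903163.532) m.
P3 (57.4977°, 18.8831°) → (2102057.077, 7862532.005) m.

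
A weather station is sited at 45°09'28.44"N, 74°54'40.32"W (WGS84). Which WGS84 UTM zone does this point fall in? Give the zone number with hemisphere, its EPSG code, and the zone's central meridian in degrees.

UTM zone = ⌊(λ + 180)/6⌋ + 1; -74.9112° ∈ [-78°, -72°) → zone 18.
Hemisphere: N (φ ≥ 0).
Central meridian λ₀ = 6×18 − 183 = -75°.
EPSG code: 32618.

Zone 18N (EPSG:32618), central meridian -75°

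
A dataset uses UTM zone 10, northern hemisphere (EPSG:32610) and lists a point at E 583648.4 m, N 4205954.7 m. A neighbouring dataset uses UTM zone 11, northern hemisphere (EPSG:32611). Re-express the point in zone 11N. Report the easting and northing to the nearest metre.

UTM 10N → geographic: φ = 37.99740001°, λ = -122.04730012°.
UTM 11N (λ₀ = -117°) forward: E = 56705.181 m, N = 4217564.460 m.

E 56705 m, N 4217564 m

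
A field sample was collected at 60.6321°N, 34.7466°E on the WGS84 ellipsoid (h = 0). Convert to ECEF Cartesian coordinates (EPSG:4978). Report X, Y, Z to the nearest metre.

WGS84: a = 6378137 m, e² = 0.006694380; N(φ) = a/√(1−e²sin²φ) = 6394413.375 m.
X = (N+h)·cosφ·cosλ = 2576725.077 m; Y = (N+h)·cosφ·sinλ = 1787311.307 m; Z = (N(1−e²)+h)·sinφ = 5535353.525 m.

X 2576725 m, Y 1787311 m, Z 5535354 m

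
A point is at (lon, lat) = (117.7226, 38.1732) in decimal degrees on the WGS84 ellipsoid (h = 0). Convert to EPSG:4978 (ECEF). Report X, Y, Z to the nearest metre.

WGS84: a = 6378137 m, e² = 0.006694380; N(φ) = a/√(1−e²sin²φ) = 6386307.381 m.
X = (N+h)·cosφ·cosλ = -2335525.424 m; Y = (N+h)·cosφ·sinλ = 4444260.165 m; Z = (N(1−e²)+h)·sinφ = 3920575.463 m.

X -2335525 m, Y 4444260 m, Z 3920575 m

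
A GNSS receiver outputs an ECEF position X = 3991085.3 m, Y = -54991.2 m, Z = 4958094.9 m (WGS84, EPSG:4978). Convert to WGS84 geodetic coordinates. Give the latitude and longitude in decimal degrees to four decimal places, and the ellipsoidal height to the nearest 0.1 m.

lat 51.3524°, lon -0.7894°, h -36.4 m

λ = atan2(Y, X) = -0.78940039°; p = √(X²+Y²) = 3991464.1 m.
Bowring's method on WGS84 (a = 6378137 m, b = 6356752.314 m) gives φ = 51.35240035°, h = -36.424 m.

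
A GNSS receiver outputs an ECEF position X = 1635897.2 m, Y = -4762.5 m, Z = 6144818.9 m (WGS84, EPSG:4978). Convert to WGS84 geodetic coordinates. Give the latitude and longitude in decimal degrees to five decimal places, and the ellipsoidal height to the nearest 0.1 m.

λ = atan2(Y, X) = -0.16680167°; p = √(X²+Y²) = 1635904.1 m.
Bowring's method on WGS84 (a = 6378137 m, b = 6356752.314 m) gives φ = 75.18760016°, h = 689.639 m.

lat 75.18760°, lon -0.16680°, h 689.6 m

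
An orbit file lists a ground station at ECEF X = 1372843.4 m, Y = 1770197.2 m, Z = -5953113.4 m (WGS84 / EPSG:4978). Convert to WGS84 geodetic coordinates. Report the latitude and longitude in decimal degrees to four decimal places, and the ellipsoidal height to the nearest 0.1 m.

lat -69.5052°, lon 52.2053°, h 1255.9 m

λ = atan2(Y, X) = 52.20530094°; p = √(X²+Y²) = 2240155.6 m.
Bowring's method on WGS84 (a = 6378137 m, b = 6356752.314 m) gives φ = -69.50520007°, h = 1255.903 m.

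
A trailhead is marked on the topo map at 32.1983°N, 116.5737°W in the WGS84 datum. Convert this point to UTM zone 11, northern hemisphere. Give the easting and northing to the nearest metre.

Zone 11 central meridian λ₀ = 6×11 − 183 = -117°; Δλ = +0.4263°.
Transverse Mercator on WGS84 with k₀ = 0.9996 gives E = 540179.571 m, N = 3562495.745 m.

E 540180 m, N 3562496 m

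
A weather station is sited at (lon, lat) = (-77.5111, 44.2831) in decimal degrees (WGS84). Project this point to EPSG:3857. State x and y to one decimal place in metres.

Web Mercator is spherical with R = a = 6378137 m.
x = R·λ = 6378137 × -1.352823902 = -8628496.183 m.
y = R·ln tan(π/4 + φ/2) = 6378137 × 0.863787904 = 5509357.594 m.

x -8628496.2 m, y 5509357.6 m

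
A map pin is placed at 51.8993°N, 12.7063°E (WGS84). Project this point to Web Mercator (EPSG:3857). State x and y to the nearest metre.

Web Mercator is spherical with R = a = 6378137 m.
x = R·λ = 6378137 × 0.221766771 = 1414458.846 m.
y = R·ln tan(π/4 + φ/2) = 6378137 × 1.063310186 = 6781938.043 m.

x 1414459 m, y 6781938 m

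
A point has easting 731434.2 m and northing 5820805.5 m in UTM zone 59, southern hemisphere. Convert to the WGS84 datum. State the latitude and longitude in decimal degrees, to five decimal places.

lat -37.73080°, lon 173.62620°

Zone 59S: λ₀ = 171°, k₀ = 0.9996, false easting 500000 m, false northing 10000000 m.
Meridian distance M = (N − FN)/k₀ = -4180866.8 m.
Inverse transverse Mercator on WGS84 gives φ = -37.73080014°, λ = 173.62620016°.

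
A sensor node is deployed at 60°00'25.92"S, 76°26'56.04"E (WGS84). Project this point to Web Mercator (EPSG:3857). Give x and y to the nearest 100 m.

x 8510300 m, y -8401300 m

Web Mercator is spherical with R = a = 6378137 m.
x = R·λ = 6378137 × 1.334285015 = 8510252.620 m.
y = R·ln tan(π/4 + φ/2) = 6378137 × -1.317209252 = -8401341.065 m.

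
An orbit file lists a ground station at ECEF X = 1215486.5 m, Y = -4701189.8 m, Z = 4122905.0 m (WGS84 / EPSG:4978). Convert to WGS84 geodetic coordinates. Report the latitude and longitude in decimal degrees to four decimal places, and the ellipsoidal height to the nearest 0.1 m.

lat 40.5236°, lon -75.5037°, h 850.7 m

λ = atan2(Y, X) = -75.50369955°; p = √(X²+Y²) = 4855779.3 m.
Bowring's method on WGS84 (a = 6378137 m, b = 6356752.314 m) gives φ = 40.52359976°, h = 850.657 m.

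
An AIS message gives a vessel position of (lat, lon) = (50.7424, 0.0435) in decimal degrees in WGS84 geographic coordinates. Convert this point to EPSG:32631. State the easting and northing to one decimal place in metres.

Zone 31 central meridian λ₀ = 6×31 − 183 = 3°; Δλ = -2.9565°.
Transverse Mercator on WGS84 with k₀ = 0.9996 gives E = 291415.329 m, N = 5625348.087 m.

E 291415.3 m, N 5625348.1 m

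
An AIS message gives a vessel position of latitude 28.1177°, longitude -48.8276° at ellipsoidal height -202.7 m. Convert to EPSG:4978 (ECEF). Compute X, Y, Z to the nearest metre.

X 3705989 m, Y -4237434 m, Z 2987920 m

WGS84: a = 6378137 m, e² = 0.006694380; N(φ) = a/√(1−e²sin²φ) = 6382884.062 m.
X = (N+h)·cosφ·cosλ = 3705989.424 m; Y = (N+h)·cosφ·sinλ = -4237434.496 m; Z = (N(1−e²)+h)·sinφ = 2987920.231 m.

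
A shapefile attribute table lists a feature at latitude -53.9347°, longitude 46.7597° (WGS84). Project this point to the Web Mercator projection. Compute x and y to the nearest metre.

Web Mercator is spherical with R = a = 6378137 m.
x = R·λ = 6378137 × 0.816110722 = 5205265.994 m.
y = R·ln tan(π/4 + φ/2) = 6378137 × -1.122239761 = -7157798.943 m.

x 5205266 m, y -7157799 m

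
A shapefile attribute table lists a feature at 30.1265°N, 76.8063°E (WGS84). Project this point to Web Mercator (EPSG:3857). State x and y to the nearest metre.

x 8550038 m, y 3519821 m

Web Mercator is spherical with R = a = 6378137 m.
x = R·λ = 6378137 × 1.340522821 = 8550038.206 m.
y = R·ln tan(π/4 + φ/2) = 6378137 × 0.551857168 = 3519820.625 m.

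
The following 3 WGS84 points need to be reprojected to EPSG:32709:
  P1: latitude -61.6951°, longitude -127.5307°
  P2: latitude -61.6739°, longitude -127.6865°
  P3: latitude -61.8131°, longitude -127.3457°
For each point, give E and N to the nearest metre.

UTM zone 9S: λ₀ = -129°, k₀ = 0.9996.
P1 (-61.6951°, -127.5307°) → (577721.227, 3158907.792) m.
P2 (-61.6739°, -127.6865°) → (569528.414, 3161445.267) m.
P3 (-61.8131°, -127.3457°) → (587171.363, 3145531.091) m.

P1: E 577721 m, N 3158908 m; P2: E 569528 m, N 3161445 m; P3: E 587171 m, N 3145531 m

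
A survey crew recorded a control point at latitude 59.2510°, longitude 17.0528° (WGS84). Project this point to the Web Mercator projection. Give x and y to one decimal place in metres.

x 1898309.0 m, y 8234836.5 m

Web Mercator is spherical with R = a = 6378137 m.
x = R·λ = 6378137 × 0.297627507 = 1898309.013 m.
y = R·ln tan(π/4 + φ/2) = 6378137 × 1.291103739 = 8234836.525 m.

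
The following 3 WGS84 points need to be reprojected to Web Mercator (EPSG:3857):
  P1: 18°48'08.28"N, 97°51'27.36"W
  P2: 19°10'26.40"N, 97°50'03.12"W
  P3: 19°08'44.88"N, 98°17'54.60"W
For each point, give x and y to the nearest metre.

Web Mercator: x = R·λ, y = R·ln tan(π/4+φ/2), R = 6378137 m.
P1 (18.8023°, -97.8576°) → (-10893458.202, 2131673.714) m.
P2 (19.1740°, -97.8342°) → (-10890853.326, 2175432.345) m.
P3 (19.1458°, -98.2985°) → (-10942538.966, 2172109.046) m.

P1: x -10893458 m, y 2131674 m; P2: x -10890853 m, y 2175432 m; P3: x -10942539 m, y 2172109 m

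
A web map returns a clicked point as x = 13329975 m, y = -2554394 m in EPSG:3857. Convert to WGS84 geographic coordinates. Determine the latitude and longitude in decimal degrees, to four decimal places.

R = 6378137 m. λ = x/R = 119.74520279°.
φ = 2·arctan(exp(y/R)) − 90° = 2·arctan(0.66999) − 90° = -22.35660399°.

lat -22.3566°, lon 119.7452°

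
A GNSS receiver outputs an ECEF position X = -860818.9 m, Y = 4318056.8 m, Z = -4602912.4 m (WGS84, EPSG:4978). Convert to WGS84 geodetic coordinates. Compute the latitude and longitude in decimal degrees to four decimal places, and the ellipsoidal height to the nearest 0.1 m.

λ = atan2(Y, X) = 101.27430034°; p = √(X²+Y²) = 4403024.4 m.
Bowring's method on WGS84 (a = 6378137 m, b = 6356752.314 m) gives φ = -46.46360014°, h = 2783.936 m.

lat -46.4636°, lon 101.2743°, h 2783.9 m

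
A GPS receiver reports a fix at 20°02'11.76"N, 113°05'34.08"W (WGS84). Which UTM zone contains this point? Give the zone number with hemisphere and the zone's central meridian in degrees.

UTM zone = ⌊(λ + 180)/6⌋ + 1; -113.0928° ∈ [-114°, -108°) → zone 12.
Hemisphere: N (φ ≥ 0).
Central meridian λ₀ = 6×12 − 183 = -111°.

Zone 12N, central meridian -111°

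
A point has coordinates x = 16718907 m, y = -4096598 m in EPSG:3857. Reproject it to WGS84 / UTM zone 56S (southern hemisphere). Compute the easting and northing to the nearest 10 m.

Web Mercator inverse (R = 6378137 m) → φ = -34.50339772°, λ = 150.18849692°.
UTM 56S forward: E = 241867.955 m, N = 6178436.762 m.

E 241870 m, N 6178440 m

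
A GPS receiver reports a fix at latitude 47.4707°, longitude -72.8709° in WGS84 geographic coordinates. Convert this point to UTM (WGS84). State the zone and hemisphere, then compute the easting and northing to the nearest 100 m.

Longitude -72.8709° lies in the 6° band [-78°, -72°), giving zone 18; latitude is north of the equator, so 18N.
Zone 18 central meridian λ₀ = 6×18 − 183 = -75°; Δλ = +2.1291°.
Transverse Mercator on WGS84 with k₀ = 0.9996 gives E = 660435.879 m, N = 5259670.647 m.

Zone 18N: E 660400 m, N 5259700 m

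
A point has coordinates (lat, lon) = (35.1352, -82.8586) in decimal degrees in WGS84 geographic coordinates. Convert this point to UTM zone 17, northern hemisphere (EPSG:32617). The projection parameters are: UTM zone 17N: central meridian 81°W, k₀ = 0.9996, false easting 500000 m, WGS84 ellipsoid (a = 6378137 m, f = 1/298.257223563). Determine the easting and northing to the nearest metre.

Zone 17 central meridian λ₀ = 6×17 − 183 = -81°; Δλ = -1.8586°.
Transverse Mercator on WGS84 with k₀ = 0.9996 gives E = 330669.001 m, N = 3889617.321 m.

E 330669 m, N 3889617 m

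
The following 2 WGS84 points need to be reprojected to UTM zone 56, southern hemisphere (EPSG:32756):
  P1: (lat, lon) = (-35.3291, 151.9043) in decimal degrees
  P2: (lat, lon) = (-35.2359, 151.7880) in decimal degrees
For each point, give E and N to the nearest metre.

P1: E 400416 m, N 6089909 m; P2: E 389719 m, N 6100123 m

UTM zone 56S: λ₀ = 153°, k₀ = 0.9996.
P1 (-35.3291°, 151.9043°) → (400415.502, 6089909.331) m.
P2 (-35.2359°, 151.7880°) → (389718.566, 6100122.998) m.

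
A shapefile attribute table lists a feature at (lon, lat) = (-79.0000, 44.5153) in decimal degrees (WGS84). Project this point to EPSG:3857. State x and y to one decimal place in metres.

Web Mercator is spherical with R = a = 6378137 m.
x = R·λ = 6378137 × -1.378810109 = -8794239.773 m.
y = R·ln tan(π/4 + φ/2) = 6378137 × 0.869460070 = 5545535.442 m.

x -8794239.8 m, y 5545535.4 m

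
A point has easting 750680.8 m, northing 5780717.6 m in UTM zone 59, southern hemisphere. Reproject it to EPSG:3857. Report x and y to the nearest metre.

x 19353817 m, y -4591667 m

Unproject from UTM 59S (λ₀ = 171°) → φ = -38.08659988°, λ = 173.85830006°.
Web Mercator (R = 6378137 m): x = 19353817.432 m, y = -4591666.705 m.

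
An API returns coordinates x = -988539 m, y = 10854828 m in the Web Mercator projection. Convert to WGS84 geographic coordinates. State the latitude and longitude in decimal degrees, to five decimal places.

lat 69.33240°, lon -8.88020°

R = 6378137 m. λ = x/R = -8.88019693°.
φ = 2·arctan(exp(y/R)) − 90° = 2·arctan(5.48425) − 90° = 69.33239867°.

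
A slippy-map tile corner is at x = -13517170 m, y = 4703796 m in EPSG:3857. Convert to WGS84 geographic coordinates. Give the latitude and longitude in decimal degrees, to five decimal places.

R = 6378137 m. λ = x/R = -121.42680409°.
φ = 2·arctan(exp(y/R)) − 90° = 2·arctan(2.09068) − 90° = 38.87509666°.

lat 38.87510°, lon -121.42680°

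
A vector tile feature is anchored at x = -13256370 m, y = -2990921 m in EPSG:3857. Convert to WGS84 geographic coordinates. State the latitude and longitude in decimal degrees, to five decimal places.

lat -25.93410°, lon -119.08400°

R = 6378137 m. λ = x/R = -119.08399783°.
φ = 2·arctan(exp(y/R)) − 90° = 2·arctan(0.62567) − 90° = -25.93409812°.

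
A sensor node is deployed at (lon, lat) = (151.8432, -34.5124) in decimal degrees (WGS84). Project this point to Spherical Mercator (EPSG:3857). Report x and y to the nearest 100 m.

x 16903100 m, y -4097800 m

Web Mercator is spherical with R = a = 6378137 m.
x = R·λ = 6378137 × 2.650163787 = 16903107.704 m.
y = R·ln tan(π/4 + φ/2) = 6378137 × -0.642478220 = -4097814.105 m.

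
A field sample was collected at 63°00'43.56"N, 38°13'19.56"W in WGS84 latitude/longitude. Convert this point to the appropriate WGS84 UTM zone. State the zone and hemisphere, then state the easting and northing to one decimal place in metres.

Longitude -38.2221° lies in the 6° band [-42°, -36°), giving zone 24; latitude is north of the equator, so 24N.
Zone 24 central meridian λ₀ = 6×24 − 183 = -39°; Δλ = +0.7779°.
Transverse Mercator on WGS84 with k₀ = 0.9996 gives E = 539385.602 m, N = 6987175.620 m.

Zone 24N: E 539385.6 m, N 6987175.6 m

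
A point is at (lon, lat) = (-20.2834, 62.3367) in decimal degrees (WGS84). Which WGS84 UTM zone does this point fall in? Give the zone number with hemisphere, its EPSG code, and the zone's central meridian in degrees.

UTM zone = ⌊(λ + 180)/6⌋ + 1; -20.2834° ∈ [-24°, -18°) → zone 27.
Hemisphere: N (φ ≥ 0).
Central meridian λ₀ = 6×27 − 183 = -21°.
EPSG code: 32627.

Zone 27N (EPSG:32627), central meridian -21°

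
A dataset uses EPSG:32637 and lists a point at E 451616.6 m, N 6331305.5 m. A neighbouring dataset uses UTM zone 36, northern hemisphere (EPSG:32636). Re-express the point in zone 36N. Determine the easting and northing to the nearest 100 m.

E 814700 m, N 6343000 m

UTM 37N → geographic: φ = 57.12249955°, λ = 38.20089956°.
UTM 36N (λ₀ = 33°) forward: E = 814726.945 m, N = 6343031.721 m.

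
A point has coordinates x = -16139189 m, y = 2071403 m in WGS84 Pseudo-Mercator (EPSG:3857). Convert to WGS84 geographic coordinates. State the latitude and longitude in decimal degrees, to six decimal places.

lat 18.288997°, lon -144.980802°

R = 6378137 m. λ = x/R = -144.98080152°.
φ = 2·arctan(exp(y/R)) − 90° = 2·arctan(1.38371) − 90° = 18.28899676°.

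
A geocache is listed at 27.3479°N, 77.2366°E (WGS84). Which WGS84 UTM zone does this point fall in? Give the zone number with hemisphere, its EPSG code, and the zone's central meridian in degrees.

UTM zone = ⌊(λ + 180)/6⌋ + 1; 77.2366° ∈ [72°, 78°) → zone 43.
Hemisphere: N (φ ≥ 0).
Central meridian λ₀ = 6×43 − 183 = 75°.
EPSG code: 32643.

Zone 43N (EPSG:32643), central meridian 75°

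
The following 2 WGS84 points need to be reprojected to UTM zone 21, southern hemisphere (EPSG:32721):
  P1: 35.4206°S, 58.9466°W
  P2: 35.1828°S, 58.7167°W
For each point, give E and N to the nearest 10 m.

UTM zone 21S: λ₀ = -57°, k₀ = 0.9996.
P1 (-35.4206°, -58.9466°) → (323271.995, 6078572.022) m.
P2 (-35.1828°, -58.7167°) → (343689.539, 6105335.314) m.

P1: E 323270 m, N 6078570 m; P2: E 343690 m, N 6105340 m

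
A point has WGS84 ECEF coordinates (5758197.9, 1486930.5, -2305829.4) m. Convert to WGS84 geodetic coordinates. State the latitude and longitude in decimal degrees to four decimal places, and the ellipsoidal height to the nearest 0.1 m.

λ = atan2(Y, X) = 14.47909982°; p = √(X²+Y²) = 5947083.8 m.
Bowring's method on WGS84 (a = 6378137 m, b = 6356752.314 m) gives φ = -21.32249979°, h = 3122.267 m.

lat -21.3225°, lon 14.4791°, h 3122.3 m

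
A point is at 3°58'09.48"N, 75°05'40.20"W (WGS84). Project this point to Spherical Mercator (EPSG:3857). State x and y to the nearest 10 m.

x -8359480 m, y 442210 m

Web Mercator is spherical with R = a = 6378137 m.
x = R·λ = 6378137 × -1.310646275 = -8359481.501 m.
y = R·ln tan(π/4 + φ/2) = 6378137 × 0.069332835 = 442214.320 m.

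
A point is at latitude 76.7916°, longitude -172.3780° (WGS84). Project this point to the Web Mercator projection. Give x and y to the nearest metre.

x -19189031 m, y 13751765 m

Web Mercator is spherical with R = a = 6378137 m.
x = R·λ = 6378137 × -3.008563658 = -19189031.184 m.
y = R·ln tan(π/4 + φ/2) = 6378137 × 2.156078698 = 13751765.319 m.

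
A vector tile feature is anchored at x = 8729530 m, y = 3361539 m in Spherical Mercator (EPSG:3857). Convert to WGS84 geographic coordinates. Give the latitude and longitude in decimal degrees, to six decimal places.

lat 28.889104°, lon 78.418702°

R = 6378137 m. λ = x/R = 78.41870222°.
φ = 2·arctan(exp(y/R)) − 90° = 2·arctan(1.69391) − 90° = 28.88910387°.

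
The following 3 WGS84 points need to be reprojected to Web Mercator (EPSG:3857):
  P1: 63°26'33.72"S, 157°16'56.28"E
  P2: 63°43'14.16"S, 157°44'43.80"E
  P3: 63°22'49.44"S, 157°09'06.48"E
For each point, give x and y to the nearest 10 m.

Web Mercator: x = R·λ, y = R·ln tan(π/4+φ/2), R = 6378137 m.
P1 (-63.4427°, 157.2823°) → (17508585.547, -9209634.507) m.
P2 (-63.7206°, 157.7455°) → (17560148.735, -9279165.708) m.
P3 (-63.3804°, 157.1518°) → (17494058.353, -9194139.566) m.

P1: x 17508590 m, y -9209630 m; P2: x 17560150 m, y -9279170 m; P3: x 17494060 m, y -9194140 m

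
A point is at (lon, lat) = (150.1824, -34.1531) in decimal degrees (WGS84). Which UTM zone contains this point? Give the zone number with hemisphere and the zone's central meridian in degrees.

UTM zone = ⌊(λ + 180)/6⌋ + 1; 150.1824° ∈ [150°, 156°) → zone 56.
Hemisphere: S (φ < 0).
Central meridian λ₀ = 6×56 − 183 = 153°.

Zone 56S, central meridian 153°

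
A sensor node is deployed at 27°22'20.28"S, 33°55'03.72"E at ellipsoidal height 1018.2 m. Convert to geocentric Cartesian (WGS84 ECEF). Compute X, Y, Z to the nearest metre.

WGS84: a = 6378137 m, e² = 0.006694380; N(φ) = a/√(1−e²sin²φ) = 6382654.703 m.
X = (N+h)·cosφ·cosλ = 4704315.045 m; Y = (N+h)·cosφ·sinλ = 3163278.451 m; Z = (N(1−e²)+h)·sinφ = -2915379.518 m.

X 4704315 m, Y 3163278 m, Z -2915380 m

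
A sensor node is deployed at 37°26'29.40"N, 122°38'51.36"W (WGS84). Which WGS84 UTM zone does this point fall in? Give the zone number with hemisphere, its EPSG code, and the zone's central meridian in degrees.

UTM zone = ⌊(λ + 180)/6⌋ + 1; -122.6476° ∈ [-126°, -120°) → zone 10.
Hemisphere: N (φ ≥ 0).
Central meridian λ₀ = 6×10 − 183 = -123°.
EPSG code: 32610.

Zone 10N (EPSG:32610), central meridian -123°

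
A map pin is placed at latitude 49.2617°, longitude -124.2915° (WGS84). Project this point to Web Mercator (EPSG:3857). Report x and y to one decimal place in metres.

x -13836066.5 m, y 6319383.6 m

Web Mercator is spherical with R = a = 6378137 m.
x = R·λ = 6378137 × -2.169295907 = -13836066.490 m.
y = R·ln tan(π/4 + φ/2) = 6378137 × 0.990788319 = 6319383.634 m.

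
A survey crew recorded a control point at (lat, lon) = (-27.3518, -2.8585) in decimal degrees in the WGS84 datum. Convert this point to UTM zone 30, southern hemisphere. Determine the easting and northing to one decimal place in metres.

E 513995.0 m, N 6974590.8 m

Zone 30 central meridian λ₀ = 6×30 − 183 = -3°; Δλ = +0.1415°.
Transverse Mercator on WGS84 with k₀ = 0.9996 gives E = 513995.006 m, N = 6974590.755 m.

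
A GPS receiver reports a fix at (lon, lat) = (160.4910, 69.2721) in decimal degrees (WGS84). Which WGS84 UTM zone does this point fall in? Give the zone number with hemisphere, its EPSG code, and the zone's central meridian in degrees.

UTM zone = ⌊(λ + 180)/6⌋ + 1; 160.4910° ∈ [156°, 162°) → zone 57.
Hemisphere: N (φ ≥ 0).
Central meridian λ₀ = 6×57 − 183 = 159°.
EPSG code: 32657.

Zone 57N (EPSG:32657), central meridian 159°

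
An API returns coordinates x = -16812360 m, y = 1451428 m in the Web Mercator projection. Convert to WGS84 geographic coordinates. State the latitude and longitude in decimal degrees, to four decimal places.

lat 12.9273°, lon -151.0280°

R = 6378137 m. λ = x/R = -151.02799950°.
φ = 2·arctan(exp(y/R)) − 90° = 2·arctan(1.25554) − 90° = 12.92730279°.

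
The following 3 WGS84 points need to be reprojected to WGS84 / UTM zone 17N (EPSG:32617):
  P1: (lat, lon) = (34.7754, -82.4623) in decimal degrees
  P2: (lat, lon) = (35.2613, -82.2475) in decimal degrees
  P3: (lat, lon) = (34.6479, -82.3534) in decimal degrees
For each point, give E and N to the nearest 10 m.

UTM zone 17N: λ₀ = -81°, k₀ = 0.9996.
P1 (34.7754°, -82.4623°) → (366194.003, 3849110.253) m.
P2 (35.2613°, -82.2475°) → (386523.611, 3902734.114) m.
P3 (34.6479°, -82.3534°) → (375969.212, 3834830.571) m.

P1: E 366190 m, N 3849110 m; P2: E 386520 m, N 3902730 m; P3: E 375970 m, N 3834830 m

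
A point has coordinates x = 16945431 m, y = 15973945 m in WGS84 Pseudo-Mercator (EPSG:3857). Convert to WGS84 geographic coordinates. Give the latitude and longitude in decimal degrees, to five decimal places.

R = 6378137 m. λ = x/R = 152.22339663°.
φ = 2·arctan(exp(y/R)) − 90° = 2·arctan(12.23725) − 90° = 80.65660037°.

lat 80.65660°, lon 152.22340°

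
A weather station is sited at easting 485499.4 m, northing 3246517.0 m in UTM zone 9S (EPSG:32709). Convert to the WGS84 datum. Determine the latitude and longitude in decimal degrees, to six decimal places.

lat -60.916200°, lon -129.267400°

Zone 9S: λ₀ = -129°, k₀ = 0.9996, false easting 500000 m, false northing 10000000 m.
Meridian distance M = (N − FN)/k₀ = -6756185.5 m.
Inverse transverse Mercator on WGS84 gives φ = -60.91620041°, λ = -129.26739984°.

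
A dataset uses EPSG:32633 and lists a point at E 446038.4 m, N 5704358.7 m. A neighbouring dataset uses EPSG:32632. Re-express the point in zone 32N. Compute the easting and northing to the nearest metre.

E 862513 m, N 5717017 m

UTM 33N → geographic: φ = 51.48779956°, λ = 14.22280021°.
UTM 32N (λ₀ = 9°) forward: E = 862512.749 m, N = 5717016.695 m.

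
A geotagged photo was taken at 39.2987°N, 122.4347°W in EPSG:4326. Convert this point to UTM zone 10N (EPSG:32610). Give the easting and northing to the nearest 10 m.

E 548740 m, N 4350080 m

Zone 10 central meridian λ₀ = 6×10 − 183 = -123°; Δλ = +0.5653°.
Transverse Mercator on WGS84 with k₀ = 0.9996 gives E = 548743.996 m, N = 4350076.798 m.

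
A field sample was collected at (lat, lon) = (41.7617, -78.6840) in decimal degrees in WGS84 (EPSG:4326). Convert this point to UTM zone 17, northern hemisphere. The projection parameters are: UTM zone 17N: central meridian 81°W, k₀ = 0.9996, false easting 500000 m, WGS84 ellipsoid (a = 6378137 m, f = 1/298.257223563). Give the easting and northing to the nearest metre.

E 692526 m, N 4625911 m

Zone 17 central meridian λ₀ = 6×17 − 183 = -81°; Δλ = +2.3160°.
Transverse Mercator on WGS84 with k₀ = 0.9996 gives E = 692525.579 m, N = 4625910.967 m.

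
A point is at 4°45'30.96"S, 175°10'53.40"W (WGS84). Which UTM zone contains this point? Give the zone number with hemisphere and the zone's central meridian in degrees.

UTM zone = ⌊(λ + 180)/6⌋ + 1; -175.1815° ∈ [-180°, -174°) → zone 1.
Hemisphere: S (φ < 0).
Central meridian λ₀ = 6×1 − 183 = -177°.

Zone 1S, central meridian -177°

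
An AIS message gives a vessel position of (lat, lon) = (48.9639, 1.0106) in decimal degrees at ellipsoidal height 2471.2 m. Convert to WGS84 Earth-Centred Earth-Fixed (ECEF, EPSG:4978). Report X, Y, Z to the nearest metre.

X 4196434 m, Y 74026 m, Z 4789788 m

WGS84: a = 6378137 m, e² = 0.006694380; N(φ) = a/√(1−e²sin²φ) = 6390318.498 m.
X = (N+h)·cosφ·cosλ = 4196433.578 m; Y = (N+h)·cosφ·sinλ = 74025.620 m; Z = (N(1−e²)+h)·sinφ = 4789787.956 m.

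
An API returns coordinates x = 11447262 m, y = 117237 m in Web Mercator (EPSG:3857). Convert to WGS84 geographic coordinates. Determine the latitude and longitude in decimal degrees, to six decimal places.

lat 1.053099°, lon 102.832504°

R = 6378137 m. λ = x/R = 102.83250416°.
φ = 2·arctan(exp(y/R)) − 90° = 2·arctan(1.01855) − 90° = 1.05309859°.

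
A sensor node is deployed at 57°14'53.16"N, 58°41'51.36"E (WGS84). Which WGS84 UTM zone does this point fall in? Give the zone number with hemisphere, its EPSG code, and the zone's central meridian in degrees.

UTM zone = ⌊(λ + 180)/6⌋ + 1; 58.6976° ∈ [54°, 60°) → zone 40.
Hemisphere: N (φ ≥ 0).
Central meridian λ₀ = 6×40 − 183 = 57°.
EPSG code: 32640.

Zone 40N (EPSG:32640), central meridian 57°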